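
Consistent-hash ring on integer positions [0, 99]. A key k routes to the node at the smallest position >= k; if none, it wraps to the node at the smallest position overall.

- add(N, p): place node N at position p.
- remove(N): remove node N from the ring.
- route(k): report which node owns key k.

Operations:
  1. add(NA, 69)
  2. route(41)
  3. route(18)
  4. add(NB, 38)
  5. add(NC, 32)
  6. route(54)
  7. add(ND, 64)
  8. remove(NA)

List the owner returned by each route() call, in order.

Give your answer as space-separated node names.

Answer: NA NA NA

Derivation:
Op 1: add NA@69 -> ring=[69:NA]
Op 2: route key 41: smallest pos >= 41 is 69 -> NA
Op 3: route key 18: smallest pos >= 18 is 69 -> NA
Op 4: add NB@38 -> ring=[38:NB,69:NA]
Op 5: add NC@32 -> ring=[32:NC,38:NB,69:NA]
Op 6: route key 54: smallest pos >= 54 is 69 -> NA
Op 7: add ND@64 -> ring=[32:NC,38:NB,64:ND,69:NA]
Op 8: remove NA -> ring=[32:NC,38:NB,64:ND]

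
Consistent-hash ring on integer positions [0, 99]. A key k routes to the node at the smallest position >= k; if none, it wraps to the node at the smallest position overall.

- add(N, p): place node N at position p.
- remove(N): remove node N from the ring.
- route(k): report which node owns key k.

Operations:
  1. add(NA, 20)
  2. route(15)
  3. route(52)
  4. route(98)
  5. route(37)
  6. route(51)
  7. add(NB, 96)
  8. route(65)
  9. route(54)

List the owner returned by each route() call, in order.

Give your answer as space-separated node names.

Answer: NA NA NA NA NA NB NB

Derivation:
Op 1: add NA@20 -> ring=[20:NA]
Op 2: route key 15: smallest pos >= 15 is 20 -> NA
Op 3: route key 52: none >= 52, wrap to smallest pos 20 -> NA
Op 4: route key 98: none >= 98, wrap to smallest pos 20 -> NA
Op 5: route key 37: none >= 37, wrap to smallest pos 20 -> NA
Op 6: route key 51: none >= 51, wrap to smallest pos 20 -> NA
Op 7: add NB@96 -> ring=[20:NA,96:NB]
Op 8: route key 65: smallest pos >= 65 is 96 -> NB
Op 9: route key 54: smallest pos >= 54 is 96 -> NB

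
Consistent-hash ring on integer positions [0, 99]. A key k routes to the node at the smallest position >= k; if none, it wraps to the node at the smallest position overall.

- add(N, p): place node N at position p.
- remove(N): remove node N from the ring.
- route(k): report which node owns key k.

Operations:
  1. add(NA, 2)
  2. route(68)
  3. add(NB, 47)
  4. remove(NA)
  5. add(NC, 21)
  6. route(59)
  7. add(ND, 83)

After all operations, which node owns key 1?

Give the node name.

Op 1: add NA@2 -> ring=[2:NA]
Op 2: route key 68: none >= 68, wrap to smallest pos 2 -> NA
Op 3: add NB@47 -> ring=[2:NA,47:NB]
Op 4: remove NA -> ring=[47:NB]
Op 5: add NC@21 -> ring=[21:NC,47:NB]
Op 6: route key 59: none >= 59, wrap to smallest pos 21 -> NC
Op 7: add ND@83 -> ring=[21:NC,47:NB,83:ND]
Final route key 1: smallest pos >= 1 is 21 -> NC

Answer: NC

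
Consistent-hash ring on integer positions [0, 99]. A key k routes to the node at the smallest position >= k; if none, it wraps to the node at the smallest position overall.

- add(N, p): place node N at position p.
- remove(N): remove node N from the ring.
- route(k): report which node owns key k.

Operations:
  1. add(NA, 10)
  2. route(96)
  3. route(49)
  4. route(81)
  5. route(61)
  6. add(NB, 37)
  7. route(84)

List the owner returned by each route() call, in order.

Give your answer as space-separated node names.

Answer: NA NA NA NA NA

Derivation:
Op 1: add NA@10 -> ring=[10:NA]
Op 2: route key 96: none >= 96, wrap to smallest pos 10 -> NA
Op 3: route key 49: none >= 49, wrap to smallest pos 10 -> NA
Op 4: route key 81: none >= 81, wrap to smallest pos 10 -> NA
Op 5: route key 61: none >= 61, wrap to smallest pos 10 -> NA
Op 6: add NB@37 -> ring=[10:NA,37:NB]
Op 7: route key 84: none >= 84, wrap to smallest pos 10 -> NA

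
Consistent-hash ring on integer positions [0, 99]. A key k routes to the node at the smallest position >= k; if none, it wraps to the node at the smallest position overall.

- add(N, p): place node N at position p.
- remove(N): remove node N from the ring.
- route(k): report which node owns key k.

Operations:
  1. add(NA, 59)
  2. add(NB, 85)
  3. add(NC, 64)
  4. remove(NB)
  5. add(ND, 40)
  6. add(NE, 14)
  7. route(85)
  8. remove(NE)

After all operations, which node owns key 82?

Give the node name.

Answer: ND

Derivation:
Op 1: add NA@59 -> ring=[59:NA]
Op 2: add NB@85 -> ring=[59:NA,85:NB]
Op 3: add NC@64 -> ring=[59:NA,64:NC,85:NB]
Op 4: remove NB -> ring=[59:NA,64:NC]
Op 5: add ND@40 -> ring=[40:ND,59:NA,64:NC]
Op 6: add NE@14 -> ring=[14:NE,40:ND,59:NA,64:NC]
Op 7: route key 85: none >= 85, wrap to smallest pos 14 -> NE
Op 8: remove NE -> ring=[40:ND,59:NA,64:NC]
Final route key 82: none >= 82, wrap to smallest pos 40 -> ND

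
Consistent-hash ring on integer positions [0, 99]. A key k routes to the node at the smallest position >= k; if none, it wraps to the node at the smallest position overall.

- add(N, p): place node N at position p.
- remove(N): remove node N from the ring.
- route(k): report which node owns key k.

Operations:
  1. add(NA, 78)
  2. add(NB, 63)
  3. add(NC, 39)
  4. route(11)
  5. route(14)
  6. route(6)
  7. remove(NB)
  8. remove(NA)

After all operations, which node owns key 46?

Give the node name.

Answer: NC

Derivation:
Op 1: add NA@78 -> ring=[78:NA]
Op 2: add NB@63 -> ring=[63:NB,78:NA]
Op 3: add NC@39 -> ring=[39:NC,63:NB,78:NA]
Op 4: route key 11: smallest pos >= 11 is 39 -> NC
Op 5: route key 14: smallest pos >= 14 is 39 -> NC
Op 6: route key 6: smallest pos >= 6 is 39 -> NC
Op 7: remove NB -> ring=[39:NC,78:NA]
Op 8: remove NA -> ring=[39:NC]
Final route key 46: none >= 46, wrap to smallest pos 39 -> NC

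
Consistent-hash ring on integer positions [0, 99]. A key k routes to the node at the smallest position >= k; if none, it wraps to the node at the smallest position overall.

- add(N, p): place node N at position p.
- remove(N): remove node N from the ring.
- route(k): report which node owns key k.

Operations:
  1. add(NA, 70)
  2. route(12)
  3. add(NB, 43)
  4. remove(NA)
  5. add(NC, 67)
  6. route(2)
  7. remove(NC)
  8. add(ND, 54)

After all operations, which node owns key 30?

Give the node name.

Answer: NB

Derivation:
Op 1: add NA@70 -> ring=[70:NA]
Op 2: route key 12: smallest pos >= 12 is 70 -> NA
Op 3: add NB@43 -> ring=[43:NB,70:NA]
Op 4: remove NA -> ring=[43:NB]
Op 5: add NC@67 -> ring=[43:NB,67:NC]
Op 6: route key 2: smallest pos >= 2 is 43 -> NB
Op 7: remove NC -> ring=[43:NB]
Op 8: add ND@54 -> ring=[43:NB,54:ND]
Final route key 30: smallest pos >= 30 is 43 -> NB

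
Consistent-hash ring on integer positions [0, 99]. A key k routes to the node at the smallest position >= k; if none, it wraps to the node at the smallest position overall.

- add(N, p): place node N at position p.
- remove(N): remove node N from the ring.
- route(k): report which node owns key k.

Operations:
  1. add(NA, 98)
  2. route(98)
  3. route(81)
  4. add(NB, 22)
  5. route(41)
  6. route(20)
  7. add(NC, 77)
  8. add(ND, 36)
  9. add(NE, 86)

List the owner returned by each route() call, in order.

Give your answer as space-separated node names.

Answer: NA NA NA NB

Derivation:
Op 1: add NA@98 -> ring=[98:NA]
Op 2: route key 98: smallest pos >= 98 is 98 -> NA
Op 3: route key 81: smallest pos >= 81 is 98 -> NA
Op 4: add NB@22 -> ring=[22:NB,98:NA]
Op 5: route key 41: smallest pos >= 41 is 98 -> NA
Op 6: route key 20: smallest pos >= 20 is 22 -> NB
Op 7: add NC@77 -> ring=[22:NB,77:NC,98:NA]
Op 8: add ND@36 -> ring=[22:NB,36:ND,77:NC,98:NA]
Op 9: add NE@86 -> ring=[22:NB,36:ND,77:NC,86:NE,98:NA]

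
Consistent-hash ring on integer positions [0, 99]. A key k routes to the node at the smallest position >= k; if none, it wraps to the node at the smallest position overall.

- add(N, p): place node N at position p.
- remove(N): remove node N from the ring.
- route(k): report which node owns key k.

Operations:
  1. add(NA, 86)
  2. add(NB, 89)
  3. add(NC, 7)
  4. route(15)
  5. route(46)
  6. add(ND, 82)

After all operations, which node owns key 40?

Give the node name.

Answer: ND

Derivation:
Op 1: add NA@86 -> ring=[86:NA]
Op 2: add NB@89 -> ring=[86:NA,89:NB]
Op 3: add NC@7 -> ring=[7:NC,86:NA,89:NB]
Op 4: route key 15: smallest pos >= 15 is 86 -> NA
Op 5: route key 46: smallest pos >= 46 is 86 -> NA
Op 6: add ND@82 -> ring=[7:NC,82:ND,86:NA,89:NB]
Final route key 40: smallest pos >= 40 is 82 -> ND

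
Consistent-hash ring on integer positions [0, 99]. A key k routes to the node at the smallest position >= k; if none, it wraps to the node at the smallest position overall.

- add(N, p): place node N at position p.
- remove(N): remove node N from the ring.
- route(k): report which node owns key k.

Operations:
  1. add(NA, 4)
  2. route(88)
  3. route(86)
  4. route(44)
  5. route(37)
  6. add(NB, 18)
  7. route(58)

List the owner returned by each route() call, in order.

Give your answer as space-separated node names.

Op 1: add NA@4 -> ring=[4:NA]
Op 2: route key 88: none >= 88, wrap to smallest pos 4 -> NA
Op 3: route key 86: none >= 86, wrap to smallest pos 4 -> NA
Op 4: route key 44: none >= 44, wrap to smallest pos 4 -> NA
Op 5: route key 37: none >= 37, wrap to smallest pos 4 -> NA
Op 6: add NB@18 -> ring=[4:NA,18:NB]
Op 7: route key 58: none >= 58, wrap to smallest pos 4 -> NA

Answer: NA NA NA NA NA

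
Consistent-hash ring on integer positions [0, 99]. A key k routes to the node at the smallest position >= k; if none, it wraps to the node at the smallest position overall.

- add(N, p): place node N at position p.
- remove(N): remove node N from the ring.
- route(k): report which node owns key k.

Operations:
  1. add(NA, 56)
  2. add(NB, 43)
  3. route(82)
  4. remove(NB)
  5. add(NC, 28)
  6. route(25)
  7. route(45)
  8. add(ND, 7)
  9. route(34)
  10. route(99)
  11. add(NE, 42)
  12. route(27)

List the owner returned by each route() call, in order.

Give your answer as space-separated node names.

Answer: NB NC NA NA ND NC

Derivation:
Op 1: add NA@56 -> ring=[56:NA]
Op 2: add NB@43 -> ring=[43:NB,56:NA]
Op 3: route key 82: none >= 82, wrap to smallest pos 43 -> NB
Op 4: remove NB -> ring=[56:NA]
Op 5: add NC@28 -> ring=[28:NC,56:NA]
Op 6: route key 25: smallest pos >= 25 is 28 -> NC
Op 7: route key 45: smallest pos >= 45 is 56 -> NA
Op 8: add ND@7 -> ring=[7:ND,28:NC,56:NA]
Op 9: route key 34: smallest pos >= 34 is 56 -> NA
Op 10: route key 99: none >= 99, wrap to smallest pos 7 -> ND
Op 11: add NE@42 -> ring=[7:ND,28:NC,42:NE,56:NA]
Op 12: route key 27: smallest pos >= 27 is 28 -> NC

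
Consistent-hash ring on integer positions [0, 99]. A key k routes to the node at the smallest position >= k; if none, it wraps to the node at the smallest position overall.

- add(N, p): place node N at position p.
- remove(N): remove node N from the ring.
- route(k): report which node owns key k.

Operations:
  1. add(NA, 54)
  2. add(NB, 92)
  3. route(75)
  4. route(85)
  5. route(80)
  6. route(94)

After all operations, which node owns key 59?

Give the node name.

Answer: NB

Derivation:
Op 1: add NA@54 -> ring=[54:NA]
Op 2: add NB@92 -> ring=[54:NA,92:NB]
Op 3: route key 75: smallest pos >= 75 is 92 -> NB
Op 4: route key 85: smallest pos >= 85 is 92 -> NB
Op 5: route key 80: smallest pos >= 80 is 92 -> NB
Op 6: route key 94: none >= 94, wrap to smallest pos 54 -> NA
Final route key 59: smallest pos >= 59 is 92 -> NB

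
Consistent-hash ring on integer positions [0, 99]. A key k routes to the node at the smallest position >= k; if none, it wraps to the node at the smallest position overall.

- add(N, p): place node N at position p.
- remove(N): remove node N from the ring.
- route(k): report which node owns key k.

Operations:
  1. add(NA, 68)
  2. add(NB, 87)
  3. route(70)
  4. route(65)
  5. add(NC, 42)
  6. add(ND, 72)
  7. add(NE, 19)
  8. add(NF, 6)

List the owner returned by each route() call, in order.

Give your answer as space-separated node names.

Answer: NB NA

Derivation:
Op 1: add NA@68 -> ring=[68:NA]
Op 2: add NB@87 -> ring=[68:NA,87:NB]
Op 3: route key 70: smallest pos >= 70 is 87 -> NB
Op 4: route key 65: smallest pos >= 65 is 68 -> NA
Op 5: add NC@42 -> ring=[42:NC,68:NA,87:NB]
Op 6: add ND@72 -> ring=[42:NC,68:NA,72:ND,87:NB]
Op 7: add NE@19 -> ring=[19:NE,42:NC,68:NA,72:ND,87:NB]
Op 8: add NF@6 -> ring=[6:NF,19:NE,42:NC,68:NA,72:ND,87:NB]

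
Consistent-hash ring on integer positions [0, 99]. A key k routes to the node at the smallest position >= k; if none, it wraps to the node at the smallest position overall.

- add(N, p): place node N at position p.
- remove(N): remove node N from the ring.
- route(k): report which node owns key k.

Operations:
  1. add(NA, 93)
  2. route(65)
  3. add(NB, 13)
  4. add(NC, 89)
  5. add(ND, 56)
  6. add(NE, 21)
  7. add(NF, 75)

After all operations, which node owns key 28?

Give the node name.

Answer: ND

Derivation:
Op 1: add NA@93 -> ring=[93:NA]
Op 2: route key 65: smallest pos >= 65 is 93 -> NA
Op 3: add NB@13 -> ring=[13:NB,93:NA]
Op 4: add NC@89 -> ring=[13:NB,89:NC,93:NA]
Op 5: add ND@56 -> ring=[13:NB,56:ND,89:NC,93:NA]
Op 6: add NE@21 -> ring=[13:NB,21:NE,56:ND,89:NC,93:NA]
Op 7: add NF@75 -> ring=[13:NB,21:NE,56:ND,75:NF,89:NC,93:NA]
Final route key 28: smallest pos >= 28 is 56 -> ND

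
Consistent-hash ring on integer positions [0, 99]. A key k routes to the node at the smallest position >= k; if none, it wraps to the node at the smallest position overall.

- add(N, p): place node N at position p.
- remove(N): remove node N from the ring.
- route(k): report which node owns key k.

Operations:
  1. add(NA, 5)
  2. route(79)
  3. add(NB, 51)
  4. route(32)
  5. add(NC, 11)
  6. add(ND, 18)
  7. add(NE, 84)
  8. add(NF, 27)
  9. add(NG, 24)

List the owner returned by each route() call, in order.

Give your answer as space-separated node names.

Op 1: add NA@5 -> ring=[5:NA]
Op 2: route key 79: none >= 79, wrap to smallest pos 5 -> NA
Op 3: add NB@51 -> ring=[5:NA,51:NB]
Op 4: route key 32: smallest pos >= 32 is 51 -> NB
Op 5: add NC@11 -> ring=[5:NA,11:NC,51:NB]
Op 6: add ND@18 -> ring=[5:NA,11:NC,18:ND,51:NB]
Op 7: add NE@84 -> ring=[5:NA,11:NC,18:ND,51:NB,84:NE]
Op 8: add NF@27 -> ring=[5:NA,11:NC,18:ND,27:NF,51:NB,84:NE]
Op 9: add NG@24 -> ring=[5:NA,11:NC,18:ND,24:NG,27:NF,51:NB,84:NE]

Answer: NA NB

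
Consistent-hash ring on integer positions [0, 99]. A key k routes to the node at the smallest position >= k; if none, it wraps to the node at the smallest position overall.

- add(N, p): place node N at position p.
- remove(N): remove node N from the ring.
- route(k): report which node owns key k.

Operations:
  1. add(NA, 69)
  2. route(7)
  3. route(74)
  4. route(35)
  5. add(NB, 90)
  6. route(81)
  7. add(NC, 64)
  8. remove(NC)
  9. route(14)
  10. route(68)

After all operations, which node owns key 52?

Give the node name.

Answer: NA

Derivation:
Op 1: add NA@69 -> ring=[69:NA]
Op 2: route key 7: smallest pos >= 7 is 69 -> NA
Op 3: route key 74: none >= 74, wrap to smallest pos 69 -> NA
Op 4: route key 35: smallest pos >= 35 is 69 -> NA
Op 5: add NB@90 -> ring=[69:NA,90:NB]
Op 6: route key 81: smallest pos >= 81 is 90 -> NB
Op 7: add NC@64 -> ring=[64:NC,69:NA,90:NB]
Op 8: remove NC -> ring=[69:NA,90:NB]
Op 9: route key 14: smallest pos >= 14 is 69 -> NA
Op 10: route key 68: smallest pos >= 68 is 69 -> NA
Final route key 52: smallest pos >= 52 is 69 -> NA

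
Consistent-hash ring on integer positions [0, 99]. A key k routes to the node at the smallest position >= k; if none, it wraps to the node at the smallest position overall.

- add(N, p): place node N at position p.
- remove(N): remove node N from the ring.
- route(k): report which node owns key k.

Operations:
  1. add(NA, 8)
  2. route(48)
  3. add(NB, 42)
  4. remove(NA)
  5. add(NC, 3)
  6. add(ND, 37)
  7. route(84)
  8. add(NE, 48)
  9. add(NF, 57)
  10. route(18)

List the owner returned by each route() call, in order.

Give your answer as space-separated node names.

Answer: NA NC ND

Derivation:
Op 1: add NA@8 -> ring=[8:NA]
Op 2: route key 48: none >= 48, wrap to smallest pos 8 -> NA
Op 3: add NB@42 -> ring=[8:NA,42:NB]
Op 4: remove NA -> ring=[42:NB]
Op 5: add NC@3 -> ring=[3:NC,42:NB]
Op 6: add ND@37 -> ring=[3:NC,37:ND,42:NB]
Op 7: route key 84: none >= 84, wrap to smallest pos 3 -> NC
Op 8: add NE@48 -> ring=[3:NC,37:ND,42:NB,48:NE]
Op 9: add NF@57 -> ring=[3:NC,37:ND,42:NB,48:NE,57:NF]
Op 10: route key 18: smallest pos >= 18 is 37 -> ND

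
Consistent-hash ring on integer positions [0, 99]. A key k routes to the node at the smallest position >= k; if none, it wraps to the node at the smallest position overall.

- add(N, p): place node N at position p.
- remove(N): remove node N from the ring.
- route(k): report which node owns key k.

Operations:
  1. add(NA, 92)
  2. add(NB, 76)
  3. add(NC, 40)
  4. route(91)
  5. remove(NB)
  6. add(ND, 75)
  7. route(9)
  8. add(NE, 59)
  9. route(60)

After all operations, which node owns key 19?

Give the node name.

Answer: NC

Derivation:
Op 1: add NA@92 -> ring=[92:NA]
Op 2: add NB@76 -> ring=[76:NB,92:NA]
Op 3: add NC@40 -> ring=[40:NC,76:NB,92:NA]
Op 4: route key 91: smallest pos >= 91 is 92 -> NA
Op 5: remove NB -> ring=[40:NC,92:NA]
Op 6: add ND@75 -> ring=[40:NC,75:ND,92:NA]
Op 7: route key 9: smallest pos >= 9 is 40 -> NC
Op 8: add NE@59 -> ring=[40:NC,59:NE,75:ND,92:NA]
Op 9: route key 60: smallest pos >= 60 is 75 -> ND
Final route key 19: smallest pos >= 19 is 40 -> NC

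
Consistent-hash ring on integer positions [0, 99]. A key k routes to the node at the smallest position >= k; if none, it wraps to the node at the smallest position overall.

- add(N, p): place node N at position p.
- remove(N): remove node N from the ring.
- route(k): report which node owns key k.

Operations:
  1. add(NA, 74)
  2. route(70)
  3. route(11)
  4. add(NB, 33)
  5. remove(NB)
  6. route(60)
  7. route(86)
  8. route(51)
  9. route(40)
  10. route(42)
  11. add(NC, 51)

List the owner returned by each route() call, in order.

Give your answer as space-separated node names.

Op 1: add NA@74 -> ring=[74:NA]
Op 2: route key 70: smallest pos >= 70 is 74 -> NA
Op 3: route key 11: smallest pos >= 11 is 74 -> NA
Op 4: add NB@33 -> ring=[33:NB,74:NA]
Op 5: remove NB -> ring=[74:NA]
Op 6: route key 60: smallest pos >= 60 is 74 -> NA
Op 7: route key 86: none >= 86, wrap to smallest pos 74 -> NA
Op 8: route key 51: smallest pos >= 51 is 74 -> NA
Op 9: route key 40: smallest pos >= 40 is 74 -> NA
Op 10: route key 42: smallest pos >= 42 is 74 -> NA
Op 11: add NC@51 -> ring=[51:NC,74:NA]

Answer: NA NA NA NA NA NA NA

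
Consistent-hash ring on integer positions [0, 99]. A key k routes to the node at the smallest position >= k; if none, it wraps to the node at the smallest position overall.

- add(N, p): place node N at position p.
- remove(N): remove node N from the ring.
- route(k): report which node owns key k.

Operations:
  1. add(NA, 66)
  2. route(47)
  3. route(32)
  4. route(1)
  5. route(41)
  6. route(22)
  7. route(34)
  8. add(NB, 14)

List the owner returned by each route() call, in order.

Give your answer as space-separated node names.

Op 1: add NA@66 -> ring=[66:NA]
Op 2: route key 47: smallest pos >= 47 is 66 -> NA
Op 3: route key 32: smallest pos >= 32 is 66 -> NA
Op 4: route key 1: smallest pos >= 1 is 66 -> NA
Op 5: route key 41: smallest pos >= 41 is 66 -> NA
Op 6: route key 22: smallest pos >= 22 is 66 -> NA
Op 7: route key 34: smallest pos >= 34 is 66 -> NA
Op 8: add NB@14 -> ring=[14:NB,66:NA]

Answer: NA NA NA NA NA NA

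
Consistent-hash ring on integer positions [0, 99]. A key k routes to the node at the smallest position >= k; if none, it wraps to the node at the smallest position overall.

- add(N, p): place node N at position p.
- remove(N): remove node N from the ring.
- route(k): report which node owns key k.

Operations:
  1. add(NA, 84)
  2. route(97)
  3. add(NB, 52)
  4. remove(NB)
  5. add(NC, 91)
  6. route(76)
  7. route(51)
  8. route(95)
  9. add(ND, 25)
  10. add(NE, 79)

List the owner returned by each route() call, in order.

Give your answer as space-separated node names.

Answer: NA NA NA NA

Derivation:
Op 1: add NA@84 -> ring=[84:NA]
Op 2: route key 97: none >= 97, wrap to smallest pos 84 -> NA
Op 3: add NB@52 -> ring=[52:NB,84:NA]
Op 4: remove NB -> ring=[84:NA]
Op 5: add NC@91 -> ring=[84:NA,91:NC]
Op 6: route key 76: smallest pos >= 76 is 84 -> NA
Op 7: route key 51: smallest pos >= 51 is 84 -> NA
Op 8: route key 95: none >= 95, wrap to smallest pos 84 -> NA
Op 9: add ND@25 -> ring=[25:ND,84:NA,91:NC]
Op 10: add NE@79 -> ring=[25:ND,79:NE,84:NA,91:NC]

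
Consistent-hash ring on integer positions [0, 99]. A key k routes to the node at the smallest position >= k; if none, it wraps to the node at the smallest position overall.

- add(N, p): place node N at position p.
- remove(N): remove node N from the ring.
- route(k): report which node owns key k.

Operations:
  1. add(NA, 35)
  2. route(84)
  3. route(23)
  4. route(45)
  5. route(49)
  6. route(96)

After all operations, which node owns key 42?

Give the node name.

Answer: NA

Derivation:
Op 1: add NA@35 -> ring=[35:NA]
Op 2: route key 84: none >= 84, wrap to smallest pos 35 -> NA
Op 3: route key 23: smallest pos >= 23 is 35 -> NA
Op 4: route key 45: none >= 45, wrap to smallest pos 35 -> NA
Op 5: route key 49: none >= 49, wrap to smallest pos 35 -> NA
Op 6: route key 96: none >= 96, wrap to smallest pos 35 -> NA
Final route key 42: none >= 42, wrap to smallest pos 35 -> NA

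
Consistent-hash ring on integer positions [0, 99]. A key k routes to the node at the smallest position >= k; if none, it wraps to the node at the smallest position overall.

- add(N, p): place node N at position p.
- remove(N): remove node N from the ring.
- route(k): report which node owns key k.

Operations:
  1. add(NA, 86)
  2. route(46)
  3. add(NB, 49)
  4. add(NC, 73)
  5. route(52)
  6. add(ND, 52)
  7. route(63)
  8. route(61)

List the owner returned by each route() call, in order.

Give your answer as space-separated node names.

Op 1: add NA@86 -> ring=[86:NA]
Op 2: route key 46: smallest pos >= 46 is 86 -> NA
Op 3: add NB@49 -> ring=[49:NB,86:NA]
Op 4: add NC@73 -> ring=[49:NB,73:NC,86:NA]
Op 5: route key 52: smallest pos >= 52 is 73 -> NC
Op 6: add ND@52 -> ring=[49:NB,52:ND,73:NC,86:NA]
Op 7: route key 63: smallest pos >= 63 is 73 -> NC
Op 8: route key 61: smallest pos >= 61 is 73 -> NC

Answer: NA NC NC NC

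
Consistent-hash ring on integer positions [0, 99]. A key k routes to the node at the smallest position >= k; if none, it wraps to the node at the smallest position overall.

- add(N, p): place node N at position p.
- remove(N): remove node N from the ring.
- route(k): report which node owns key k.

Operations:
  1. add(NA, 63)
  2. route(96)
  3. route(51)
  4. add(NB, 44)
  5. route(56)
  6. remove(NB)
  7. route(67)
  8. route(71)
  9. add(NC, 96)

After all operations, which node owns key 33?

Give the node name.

Op 1: add NA@63 -> ring=[63:NA]
Op 2: route key 96: none >= 96, wrap to smallest pos 63 -> NA
Op 3: route key 51: smallest pos >= 51 is 63 -> NA
Op 4: add NB@44 -> ring=[44:NB,63:NA]
Op 5: route key 56: smallest pos >= 56 is 63 -> NA
Op 6: remove NB -> ring=[63:NA]
Op 7: route key 67: none >= 67, wrap to smallest pos 63 -> NA
Op 8: route key 71: none >= 71, wrap to smallest pos 63 -> NA
Op 9: add NC@96 -> ring=[63:NA,96:NC]
Final route key 33: smallest pos >= 33 is 63 -> NA

Answer: NA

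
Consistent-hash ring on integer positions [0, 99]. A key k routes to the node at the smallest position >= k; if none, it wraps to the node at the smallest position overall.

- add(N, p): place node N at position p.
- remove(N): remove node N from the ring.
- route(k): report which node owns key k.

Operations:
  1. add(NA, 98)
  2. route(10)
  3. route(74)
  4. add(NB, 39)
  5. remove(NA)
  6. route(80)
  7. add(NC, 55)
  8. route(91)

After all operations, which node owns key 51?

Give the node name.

Op 1: add NA@98 -> ring=[98:NA]
Op 2: route key 10: smallest pos >= 10 is 98 -> NA
Op 3: route key 74: smallest pos >= 74 is 98 -> NA
Op 4: add NB@39 -> ring=[39:NB,98:NA]
Op 5: remove NA -> ring=[39:NB]
Op 6: route key 80: none >= 80, wrap to smallest pos 39 -> NB
Op 7: add NC@55 -> ring=[39:NB,55:NC]
Op 8: route key 91: none >= 91, wrap to smallest pos 39 -> NB
Final route key 51: smallest pos >= 51 is 55 -> NC

Answer: NC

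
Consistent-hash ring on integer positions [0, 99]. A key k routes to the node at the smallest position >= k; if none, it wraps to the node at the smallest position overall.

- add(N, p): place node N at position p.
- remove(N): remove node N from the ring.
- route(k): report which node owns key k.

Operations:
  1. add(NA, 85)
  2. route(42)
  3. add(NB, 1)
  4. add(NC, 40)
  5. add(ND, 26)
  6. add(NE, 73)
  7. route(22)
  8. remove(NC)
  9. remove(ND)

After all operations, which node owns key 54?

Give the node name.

Answer: NE

Derivation:
Op 1: add NA@85 -> ring=[85:NA]
Op 2: route key 42: smallest pos >= 42 is 85 -> NA
Op 3: add NB@1 -> ring=[1:NB,85:NA]
Op 4: add NC@40 -> ring=[1:NB,40:NC,85:NA]
Op 5: add ND@26 -> ring=[1:NB,26:ND,40:NC,85:NA]
Op 6: add NE@73 -> ring=[1:NB,26:ND,40:NC,73:NE,85:NA]
Op 7: route key 22: smallest pos >= 22 is 26 -> ND
Op 8: remove NC -> ring=[1:NB,26:ND,73:NE,85:NA]
Op 9: remove ND -> ring=[1:NB,73:NE,85:NA]
Final route key 54: smallest pos >= 54 is 73 -> NE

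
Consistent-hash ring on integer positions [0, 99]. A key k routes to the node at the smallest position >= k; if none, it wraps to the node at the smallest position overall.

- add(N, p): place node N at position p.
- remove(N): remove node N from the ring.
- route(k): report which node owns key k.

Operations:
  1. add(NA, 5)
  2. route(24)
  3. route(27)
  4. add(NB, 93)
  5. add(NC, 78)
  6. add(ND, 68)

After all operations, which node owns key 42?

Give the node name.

Answer: ND

Derivation:
Op 1: add NA@5 -> ring=[5:NA]
Op 2: route key 24: none >= 24, wrap to smallest pos 5 -> NA
Op 3: route key 27: none >= 27, wrap to smallest pos 5 -> NA
Op 4: add NB@93 -> ring=[5:NA,93:NB]
Op 5: add NC@78 -> ring=[5:NA,78:NC,93:NB]
Op 6: add ND@68 -> ring=[5:NA,68:ND,78:NC,93:NB]
Final route key 42: smallest pos >= 42 is 68 -> ND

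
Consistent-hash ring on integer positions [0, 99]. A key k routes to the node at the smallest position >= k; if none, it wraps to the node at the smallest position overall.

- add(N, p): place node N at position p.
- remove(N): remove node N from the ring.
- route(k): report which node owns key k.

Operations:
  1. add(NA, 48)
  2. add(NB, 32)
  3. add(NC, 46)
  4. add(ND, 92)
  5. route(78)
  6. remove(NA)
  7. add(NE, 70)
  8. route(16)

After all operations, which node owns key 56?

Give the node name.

Op 1: add NA@48 -> ring=[48:NA]
Op 2: add NB@32 -> ring=[32:NB,48:NA]
Op 3: add NC@46 -> ring=[32:NB,46:NC,48:NA]
Op 4: add ND@92 -> ring=[32:NB,46:NC,48:NA,92:ND]
Op 5: route key 78: smallest pos >= 78 is 92 -> ND
Op 6: remove NA -> ring=[32:NB,46:NC,92:ND]
Op 7: add NE@70 -> ring=[32:NB,46:NC,70:NE,92:ND]
Op 8: route key 16: smallest pos >= 16 is 32 -> NB
Final route key 56: smallest pos >= 56 is 70 -> NE

Answer: NE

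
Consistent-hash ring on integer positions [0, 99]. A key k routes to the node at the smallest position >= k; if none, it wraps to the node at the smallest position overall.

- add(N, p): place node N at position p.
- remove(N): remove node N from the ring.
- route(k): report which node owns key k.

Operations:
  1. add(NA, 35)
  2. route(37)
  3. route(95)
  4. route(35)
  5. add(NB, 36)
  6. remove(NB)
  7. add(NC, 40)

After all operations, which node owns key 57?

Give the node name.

Answer: NA

Derivation:
Op 1: add NA@35 -> ring=[35:NA]
Op 2: route key 37: none >= 37, wrap to smallest pos 35 -> NA
Op 3: route key 95: none >= 95, wrap to smallest pos 35 -> NA
Op 4: route key 35: smallest pos >= 35 is 35 -> NA
Op 5: add NB@36 -> ring=[35:NA,36:NB]
Op 6: remove NB -> ring=[35:NA]
Op 7: add NC@40 -> ring=[35:NA,40:NC]
Final route key 57: none >= 57, wrap to smallest pos 35 -> NA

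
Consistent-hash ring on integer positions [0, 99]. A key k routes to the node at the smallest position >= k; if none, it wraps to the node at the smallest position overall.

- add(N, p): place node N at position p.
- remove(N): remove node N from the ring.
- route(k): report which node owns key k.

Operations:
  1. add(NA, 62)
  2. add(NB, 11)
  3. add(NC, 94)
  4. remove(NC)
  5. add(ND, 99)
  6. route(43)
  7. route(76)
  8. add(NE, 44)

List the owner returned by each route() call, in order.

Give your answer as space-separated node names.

Answer: NA ND

Derivation:
Op 1: add NA@62 -> ring=[62:NA]
Op 2: add NB@11 -> ring=[11:NB,62:NA]
Op 3: add NC@94 -> ring=[11:NB,62:NA,94:NC]
Op 4: remove NC -> ring=[11:NB,62:NA]
Op 5: add ND@99 -> ring=[11:NB,62:NA,99:ND]
Op 6: route key 43: smallest pos >= 43 is 62 -> NA
Op 7: route key 76: smallest pos >= 76 is 99 -> ND
Op 8: add NE@44 -> ring=[11:NB,44:NE,62:NA,99:ND]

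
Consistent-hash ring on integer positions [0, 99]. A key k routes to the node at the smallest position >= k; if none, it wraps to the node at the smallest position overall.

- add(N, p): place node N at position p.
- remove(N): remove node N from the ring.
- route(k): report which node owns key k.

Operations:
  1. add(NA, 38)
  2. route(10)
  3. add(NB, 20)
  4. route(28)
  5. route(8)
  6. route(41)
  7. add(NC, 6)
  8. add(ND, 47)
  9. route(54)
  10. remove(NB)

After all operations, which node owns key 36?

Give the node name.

Answer: NA

Derivation:
Op 1: add NA@38 -> ring=[38:NA]
Op 2: route key 10: smallest pos >= 10 is 38 -> NA
Op 3: add NB@20 -> ring=[20:NB,38:NA]
Op 4: route key 28: smallest pos >= 28 is 38 -> NA
Op 5: route key 8: smallest pos >= 8 is 20 -> NB
Op 6: route key 41: none >= 41, wrap to smallest pos 20 -> NB
Op 7: add NC@6 -> ring=[6:NC,20:NB,38:NA]
Op 8: add ND@47 -> ring=[6:NC,20:NB,38:NA,47:ND]
Op 9: route key 54: none >= 54, wrap to smallest pos 6 -> NC
Op 10: remove NB -> ring=[6:NC,38:NA,47:ND]
Final route key 36: smallest pos >= 36 is 38 -> NA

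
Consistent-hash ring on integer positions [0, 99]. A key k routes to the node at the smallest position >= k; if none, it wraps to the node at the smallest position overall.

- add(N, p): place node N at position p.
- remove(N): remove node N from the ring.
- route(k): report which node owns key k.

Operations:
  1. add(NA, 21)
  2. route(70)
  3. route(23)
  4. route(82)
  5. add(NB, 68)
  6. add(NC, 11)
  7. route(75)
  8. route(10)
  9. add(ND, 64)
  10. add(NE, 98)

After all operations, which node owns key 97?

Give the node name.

Op 1: add NA@21 -> ring=[21:NA]
Op 2: route key 70: none >= 70, wrap to smallest pos 21 -> NA
Op 3: route key 23: none >= 23, wrap to smallest pos 21 -> NA
Op 4: route key 82: none >= 82, wrap to smallest pos 21 -> NA
Op 5: add NB@68 -> ring=[21:NA,68:NB]
Op 6: add NC@11 -> ring=[11:NC,21:NA,68:NB]
Op 7: route key 75: none >= 75, wrap to smallest pos 11 -> NC
Op 8: route key 10: smallest pos >= 10 is 11 -> NC
Op 9: add ND@64 -> ring=[11:NC,21:NA,64:ND,68:NB]
Op 10: add NE@98 -> ring=[11:NC,21:NA,64:ND,68:NB,98:NE]
Final route key 97: smallest pos >= 97 is 98 -> NE

Answer: NE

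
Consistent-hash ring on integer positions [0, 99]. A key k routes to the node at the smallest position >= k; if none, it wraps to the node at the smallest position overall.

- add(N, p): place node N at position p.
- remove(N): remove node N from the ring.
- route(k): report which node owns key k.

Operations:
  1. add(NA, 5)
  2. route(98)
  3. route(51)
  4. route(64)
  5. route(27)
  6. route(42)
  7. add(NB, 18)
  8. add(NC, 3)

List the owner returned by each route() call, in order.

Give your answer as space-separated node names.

Answer: NA NA NA NA NA

Derivation:
Op 1: add NA@5 -> ring=[5:NA]
Op 2: route key 98: none >= 98, wrap to smallest pos 5 -> NA
Op 3: route key 51: none >= 51, wrap to smallest pos 5 -> NA
Op 4: route key 64: none >= 64, wrap to smallest pos 5 -> NA
Op 5: route key 27: none >= 27, wrap to smallest pos 5 -> NA
Op 6: route key 42: none >= 42, wrap to smallest pos 5 -> NA
Op 7: add NB@18 -> ring=[5:NA,18:NB]
Op 8: add NC@3 -> ring=[3:NC,5:NA,18:NB]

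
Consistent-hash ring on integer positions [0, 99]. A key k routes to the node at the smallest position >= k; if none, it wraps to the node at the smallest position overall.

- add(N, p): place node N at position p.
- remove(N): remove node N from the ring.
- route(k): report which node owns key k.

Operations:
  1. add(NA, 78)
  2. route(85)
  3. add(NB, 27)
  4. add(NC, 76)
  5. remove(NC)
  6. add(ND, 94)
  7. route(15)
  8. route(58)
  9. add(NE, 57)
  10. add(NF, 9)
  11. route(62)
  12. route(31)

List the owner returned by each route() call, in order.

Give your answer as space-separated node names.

Op 1: add NA@78 -> ring=[78:NA]
Op 2: route key 85: none >= 85, wrap to smallest pos 78 -> NA
Op 3: add NB@27 -> ring=[27:NB,78:NA]
Op 4: add NC@76 -> ring=[27:NB,76:NC,78:NA]
Op 5: remove NC -> ring=[27:NB,78:NA]
Op 6: add ND@94 -> ring=[27:NB,78:NA,94:ND]
Op 7: route key 15: smallest pos >= 15 is 27 -> NB
Op 8: route key 58: smallest pos >= 58 is 78 -> NA
Op 9: add NE@57 -> ring=[27:NB,57:NE,78:NA,94:ND]
Op 10: add NF@9 -> ring=[9:NF,27:NB,57:NE,78:NA,94:ND]
Op 11: route key 62: smallest pos >= 62 is 78 -> NA
Op 12: route key 31: smallest pos >= 31 is 57 -> NE

Answer: NA NB NA NA NE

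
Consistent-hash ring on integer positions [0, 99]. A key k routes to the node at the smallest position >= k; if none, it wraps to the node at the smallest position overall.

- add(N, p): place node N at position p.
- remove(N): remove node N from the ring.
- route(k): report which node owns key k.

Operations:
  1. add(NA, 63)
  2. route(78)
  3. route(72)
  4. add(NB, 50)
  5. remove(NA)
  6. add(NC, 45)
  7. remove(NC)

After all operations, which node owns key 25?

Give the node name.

Answer: NB

Derivation:
Op 1: add NA@63 -> ring=[63:NA]
Op 2: route key 78: none >= 78, wrap to smallest pos 63 -> NA
Op 3: route key 72: none >= 72, wrap to smallest pos 63 -> NA
Op 4: add NB@50 -> ring=[50:NB,63:NA]
Op 5: remove NA -> ring=[50:NB]
Op 6: add NC@45 -> ring=[45:NC,50:NB]
Op 7: remove NC -> ring=[50:NB]
Final route key 25: smallest pos >= 25 is 50 -> NB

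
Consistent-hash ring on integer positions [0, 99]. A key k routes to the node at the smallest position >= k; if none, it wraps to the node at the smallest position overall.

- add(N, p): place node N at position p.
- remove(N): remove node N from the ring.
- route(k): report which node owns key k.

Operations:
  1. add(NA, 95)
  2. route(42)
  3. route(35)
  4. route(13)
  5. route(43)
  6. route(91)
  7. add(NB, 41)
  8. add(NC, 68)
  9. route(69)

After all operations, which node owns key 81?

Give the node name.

Answer: NA

Derivation:
Op 1: add NA@95 -> ring=[95:NA]
Op 2: route key 42: smallest pos >= 42 is 95 -> NA
Op 3: route key 35: smallest pos >= 35 is 95 -> NA
Op 4: route key 13: smallest pos >= 13 is 95 -> NA
Op 5: route key 43: smallest pos >= 43 is 95 -> NA
Op 6: route key 91: smallest pos >= 91 is 95 -> NA
Op 7: add NB@41 -> ring=[41:NB,95:NA]
Op 8: add NC@68 -> ring=[41:NB,68:NC,95:NA]
Op 9: route key 69: smallest pos >= 69 is 95 -> NA
Final route key 81: smallest pos >= 81 is 95 -> NA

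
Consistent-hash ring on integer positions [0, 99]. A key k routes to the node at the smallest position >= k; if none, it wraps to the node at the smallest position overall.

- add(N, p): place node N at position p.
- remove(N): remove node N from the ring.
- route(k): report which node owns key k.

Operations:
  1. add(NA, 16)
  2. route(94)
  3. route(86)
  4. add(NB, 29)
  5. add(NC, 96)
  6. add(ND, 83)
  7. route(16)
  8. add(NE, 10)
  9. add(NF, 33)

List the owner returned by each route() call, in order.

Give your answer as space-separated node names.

Answer: NA NA NA

Derivation:
Op 1: add NA@16 -> ring=[16:NA]
Op 2: route key 94: none >= 94, wrap to smallest pos 16 -> NA
Op 3: route key 86: none >= 86, wrap to smallest pos 16 -> NA
Op 4: add NB@29 -> ring=[16:NA,29:NB]
Op 5: add NC@96 -> ring=[16:NA,29:NB,96:NC]
Op 6: add ND@83 -> ring=[16:NA,29:NB,83:ND,96:NC]
Op 7: route key 16: smallest pos >= 16 is 16 -> NA
Op 8: add NE@10 -> ring=[10:NE,16:NA,29:NB,83:ND,96:NC]
Op 9: add NF@33 -> ring=[10:NE,16:NA,29:NB,33:NF,83:ND,96:NC]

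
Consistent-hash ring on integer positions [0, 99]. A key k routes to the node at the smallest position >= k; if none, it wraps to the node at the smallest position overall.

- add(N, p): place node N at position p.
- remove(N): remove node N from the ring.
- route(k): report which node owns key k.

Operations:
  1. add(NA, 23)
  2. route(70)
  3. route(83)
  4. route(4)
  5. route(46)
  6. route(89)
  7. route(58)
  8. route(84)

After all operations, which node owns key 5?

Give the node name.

Op 1: add NA@23 -> ring=[23:NA]
Op 2: route key 70: none >= 70, wrap to smallest pos 23 -> NA
Op 3: route key 83: none >= 83, wrap to smallest pos 23 -> NA
Op 4: route key 4: smallest pos >= 4 is 23 -> NA
Op 5: route key 46: none >= 46, wrap to smallest pos 23 -> NA
Op 6: route key 89: none >= 89, wrap to smallest pos 23 -> NA
Op 7: route key 58: none >= 58, wrap to smallest pos 23 -> NA
Op 8: route key 84: none >= 84, wrap to smallest pos 23 -> NA
Final route key 5: smallest pos >= 5 is 23 -> NA

Answer: NA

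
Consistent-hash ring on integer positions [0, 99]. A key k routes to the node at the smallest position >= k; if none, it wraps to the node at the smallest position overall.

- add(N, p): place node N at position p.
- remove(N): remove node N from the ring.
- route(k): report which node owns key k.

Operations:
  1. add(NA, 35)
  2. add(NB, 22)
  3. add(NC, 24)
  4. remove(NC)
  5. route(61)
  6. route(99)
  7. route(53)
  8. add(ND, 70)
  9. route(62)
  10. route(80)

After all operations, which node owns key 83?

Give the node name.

Answer: NB

Derivation:
Op 1: add NA@35 -> ring=[35:NA]
Op 2: add NB@22 -> ring=[22:NB,35:NA]
Op 3: add NC@24 -> ring=[22:NB,24:NC,35:NA]
Op 4: remove NC -> ring=[22:NB,35:NA]
Op 5: route key 61: none >= 61, wrap to smallest pos 22 -> NB
Op 6: route key 99: none >= 99, wrap to smallest pos 22 -> NB
Op 7: route key 53: none >= 53, wrap to smallest pos 22 -> NB
Op 8: add ND@70 -> ring=[22:NB,35:NA,70:ND]
Op 9: route key 62: smallest pos >= 62 is 70 -> ND
Op 10: route key 80: none >= 80, wrap to smallest pos 22 -> NB
Final route key 83: none >= 83, wrap to smallest pos 22 -> NB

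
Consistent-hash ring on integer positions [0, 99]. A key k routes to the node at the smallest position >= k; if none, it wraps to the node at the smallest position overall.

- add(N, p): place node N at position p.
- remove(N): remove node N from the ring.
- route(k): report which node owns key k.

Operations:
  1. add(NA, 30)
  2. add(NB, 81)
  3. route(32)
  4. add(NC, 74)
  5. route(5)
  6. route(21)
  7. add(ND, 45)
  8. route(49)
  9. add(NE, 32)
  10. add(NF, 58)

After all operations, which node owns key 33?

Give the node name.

Answer: ND

Derivation:
Op 1: add NA@30 -> ring=[30:NA]
Op 2: add NB@81 -> ring=[30:NA,81:NB]
Op 3: route key 32: smallest pos >= 32 is 81 -> NB
Op 4: add NC@74 -> ring=[30:NA,74:NC,81:NB]
Op 5: route key 5: smallest pos >= 5 is 30 -> NA
Op 6: route key 21: smallest pos >= 21 is 30 -> NA
Op 7: add ND@45 -> ring=[30:NA,45:ND,74:NC,81:NB]
Op 8: route key 49: smallest pos >= 49 is 74 -> NC
Op 9: add NE@32 -> ring=[30:NA,32:NE,45:ND,74:NC,81:NB]
Op 10: add NF@58 -> ring=[30:NA,32:NE,45:ND,58:NF,74:NC,81:NB]
Final route key 33: smallest pos >= 33 is 45 -> ND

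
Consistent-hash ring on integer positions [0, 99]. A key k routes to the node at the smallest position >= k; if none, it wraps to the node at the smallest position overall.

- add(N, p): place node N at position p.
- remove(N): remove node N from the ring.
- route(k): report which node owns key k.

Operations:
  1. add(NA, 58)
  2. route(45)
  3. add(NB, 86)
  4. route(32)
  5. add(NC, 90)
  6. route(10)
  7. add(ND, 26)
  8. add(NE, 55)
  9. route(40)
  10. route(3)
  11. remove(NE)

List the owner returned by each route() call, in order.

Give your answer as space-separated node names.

Answer: NA NA NA NE ND

Derivation:
Op 1: add NA@58 -> ring=[58:NA]
Op 2: route key 45: smallest pos >= 45 is 58 -> NA
Op 3: add NB@86 -> ring=[58:NA,86:NB]
Op 4: route key 32: smallest pos >= 32 is 58 -> NA
Op 5: add NC@90 -> ring=[58:NA,86:NB,90:NC]
Op 6: route key 10: smallest pos >= 10 is 58 -> NA
Op 7: add ND@26 -> ring=[26:ND,58:NA,86:NB,90:NC]
Op 8: add NE@55 -> ring=[26:ND,55:NE,58:NA,86:NB,90:NC]
Op 9: route key 40: smallest pos >= 40 is 55 -> NE
Op 10: route key 3: smallest pos >= 3 is 26 -> ND
Op 11: remove NE -> ring=[26:ND,58:NA,86:NB,90:NC]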